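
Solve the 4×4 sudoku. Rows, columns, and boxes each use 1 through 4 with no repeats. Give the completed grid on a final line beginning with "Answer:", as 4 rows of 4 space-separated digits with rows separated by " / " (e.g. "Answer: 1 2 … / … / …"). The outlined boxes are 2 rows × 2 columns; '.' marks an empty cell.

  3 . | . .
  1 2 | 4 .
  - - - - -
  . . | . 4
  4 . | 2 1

Step 1. [r3c3∈{3}] r3c3's peers cover all but 3 ⇒ r3c3=3.
Step 2. [r1c4∈{2}] r1c4's peers cover all but 2. So r1c4=2.
Step 3. [r1c2∈{4}] only 4 remains possible at r1c2. So r1c2=4.
Step 4. [r1c3∈{1}] r1c3's peers cover all but 1, so r1c3=1.
Step 5. [r4c2∈{3}] r4c2 is down to just 3. So r4c2=3.
Step 6. [r3c2∈{1}] r3c2 is down to just 1, so r3c2=1.
Step 7. [r3c1∈{2}] r3c1 is down to just 2. So r3c1=2.
Step 8. [r2c4∈{3}] r2c4 is down to just 3, so r2c4=3.

Answer: 3 4 1 2 / 1 2 4 3 / 2 1 3 4 / 4 3 2 1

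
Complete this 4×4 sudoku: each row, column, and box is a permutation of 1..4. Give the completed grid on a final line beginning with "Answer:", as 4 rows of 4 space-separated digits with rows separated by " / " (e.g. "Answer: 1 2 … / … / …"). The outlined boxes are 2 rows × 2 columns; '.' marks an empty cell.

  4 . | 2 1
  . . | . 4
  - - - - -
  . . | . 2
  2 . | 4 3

Step 1. [r1c2∈{3}] r1c2 is down to just 3, so r1c2=3.
Step 2. [r4c2∈{1}] r4c2 is down to just 1, so r4c2=1.
Step 3. [r2c3∈{3}] r2c3 has the single candidate 3. So r2c3=3.
Step 4. [r3c2∈{4}] r3c2 has the single candidate 4 ⇒ r3c2=4.
Step 5. [r3c3∈{1}] nothing but 1 survives at r3c3, so r3c3=1.
Step 6. [r2c2∈{2}] nothing but 2 survives at r2c2 ⇒ r2c2=2.
Step 7. [r3c1∈{3}] only 3 remains possible at r3c1, so r3c1=3.
Step 8. [r2c1∈{1}] nothing but 1 survives at r2c1. So r2c1=1.

Answer: 4 3 2 1 / 1 2 3 4 / 3 4 1 2 / 2 1 4 3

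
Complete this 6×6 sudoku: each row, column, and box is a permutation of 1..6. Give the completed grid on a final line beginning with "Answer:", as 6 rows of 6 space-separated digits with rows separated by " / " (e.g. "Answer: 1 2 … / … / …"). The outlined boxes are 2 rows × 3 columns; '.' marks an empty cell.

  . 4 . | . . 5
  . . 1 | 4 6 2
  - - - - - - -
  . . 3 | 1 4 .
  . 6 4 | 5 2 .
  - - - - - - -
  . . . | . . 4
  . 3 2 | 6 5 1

Step 1. [r1c4∈{3}] r1c4 has the single candidate 3 ⇒ r1c4=3.
Step 2. [r5c3∈{5,6}] col 3 places 5 nowhere but r5c3 ⇒ r5c3=5.
Step 3. [r5c1∈{1,6}] row 5 places 6 nowhere but r5c1, so r5c1=6.
Step 4. [r2c2∈{5}] r2c2's peers cover all but 5. So r2c2=5.
Step 5. [r3c2∈{2}] r3c2 has the single candidate 2 ⇒ r3c2=2.
Step 6. [r1c1∈{2}] nothing but 2 survives at r1c1, so r1c1=2.
Step 7. [r2c1∈{3}] r2c1's peers cover all but 3 ⇒ r2c1=3.
Step 8. [r5c2∈{1}] nothing but 1 survives at r5c2. So r5c2=1.
Step 9. [r1c3∈{6}] nothing but 6 survives at r1c3 ⇒ r1c3=6.
Step 10. [r3c1∈{5}] r3c1 has the single candidate 5 ⇒ r3c1=5.
Step 11. [r4c6∈{3}] only 3 remains possible at r4c6, so r4c6=3.
Step 12. [r1c5∈{1}] r1c5 has the single candidate 1, so r1c5=1.
Step 13. [r4c1∈{1}] r4c1 is down to just 1. So r4c1=1.
Step 14. [r3c6∈{6}] r3c6's peers cover all but 6, so r3c6=6.
Step 15. [r6c1∈{4}] only 4 remains possible at r6c1 ⇒ r6c1=4.
Step 16. [r5c5∈{3}] only 3 remains possible at r5c5, so r5c5=3.
Step 17. [r5c4∈{2}] r5c4 has the single candidate 2 ⇒ r5c4=2.

Answer: 2 4 6 3 1 5 / 3 5 1 4 6 2 / 5 2 3 1 4 6 / 1 6 4 5 2 3 / 6 1 5 2 3 4 / 4 3 2 6 5 1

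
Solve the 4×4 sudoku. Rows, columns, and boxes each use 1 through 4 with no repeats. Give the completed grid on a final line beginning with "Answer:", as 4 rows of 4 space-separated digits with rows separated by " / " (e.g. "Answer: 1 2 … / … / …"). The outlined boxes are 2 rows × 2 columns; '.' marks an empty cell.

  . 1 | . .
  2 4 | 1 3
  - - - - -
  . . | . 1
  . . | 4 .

Step 1. [r4c4∈{2}] r4c4 has the single candidate 2. So r4c4=2.
Step 2. [r4c2∈{3}] r4c2 has the single candidate 3 ⇒ r4c2=3.
Step 3. [r3c2∈{2}] r3c2 has the single candidate 2, so r3c2=2.
Step 4. [r1c4∈{4}] r1c4 has the single candidate 4. So r1c4=4.
Step 5. [r1c3∈{2}] only 2 remains possible at r1c3. So r1c3=2.
Step 6. [r4c1∈{1}] only 1 remains possible at r4c1 ⇒ r4c1=1.
Step 7. [r1c1∈{3}] only 3 remains possible at r1c1, so r1c1=3.
Step 8. [r3c3∈{3}] nothing but 3 survives at r3c3, so r3c3=3.
Step 9. [r3c1∈{4}] r3c1's peers cover all but 4, so r3c1=4.

Answer: 3 1 2 4 / 2 4 1 3 / 4 2 3 1 / 1 3 4 2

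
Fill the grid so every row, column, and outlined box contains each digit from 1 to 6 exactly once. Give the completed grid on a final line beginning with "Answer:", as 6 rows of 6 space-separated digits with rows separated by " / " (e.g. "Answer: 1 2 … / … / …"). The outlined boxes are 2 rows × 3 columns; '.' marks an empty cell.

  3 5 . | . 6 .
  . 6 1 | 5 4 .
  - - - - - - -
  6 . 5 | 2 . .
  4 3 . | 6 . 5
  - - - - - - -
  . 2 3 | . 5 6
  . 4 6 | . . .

Step 1. [r2c6∈{2,3}] row 2 places 3 nowhere but r2c6, so r2c6=3.
Step 2. [r4c5∈{1}] r4c5 is down to just 1, so r4c5=1.
Step 3. [r1c4∈{1}] r1c4 has the single candidate 1. So r1c4=1.
Step 4. [r6c5∈{2,3}] 2 has one home in col 5: r6c5 ⇒ r6c5=2.
Step 5. [r1c3∈{2,4}] in row 1, 4 fits only at r1c3 ⇒ r1c3=4.
Step 6. [r6c6∈{1}] r6c6's peers cover all but 1, so r6c6=1.
Step 7. [r4c3∈{2}] r4c3 has the single candidate 2. So r4c3=2.
Step 8. [r6c1∈{5}] only 5 remains possible at r6c1, so r6c1=5.
Step 9. [r2c1∈{2}] r2c1's peers cover all but 2 ⇒ r2c1=2.
Step 10. [r5c1∈{1}] r5c1's peers cover all but 1, so r5c1=1.
Step 11. [r3c2∈{1}] r3c2 has the single candidate 1 ⇒ r3c2=1.
Step 12. [r1c6∈{2}] only 2 remains possible at r1c6 ⇒ r1c6=2.
Step 13. [r6c4∈{3}] r6c4 is down to just 3 ⇒ r6c4=3.
Step 14. [r3c5∈{3}] r3c5 has the single candidate 3 ⇒ r3c5=3.
Step 15. [r5c4∈{4}] nothing but 4 survives at r5c4. So r5c4=4.
Step 16. [r3c6∈{4}] r3c6's peers cover all but 4. So r3c6=4.

Answer: 3 5 4 1 6 2 / 2 6 1 5 4 3 / 6 1 5 2 3 4 / 4 3 2 6 1 5 / 1 2 3 4 5 6 / 5 4 6 3 2 1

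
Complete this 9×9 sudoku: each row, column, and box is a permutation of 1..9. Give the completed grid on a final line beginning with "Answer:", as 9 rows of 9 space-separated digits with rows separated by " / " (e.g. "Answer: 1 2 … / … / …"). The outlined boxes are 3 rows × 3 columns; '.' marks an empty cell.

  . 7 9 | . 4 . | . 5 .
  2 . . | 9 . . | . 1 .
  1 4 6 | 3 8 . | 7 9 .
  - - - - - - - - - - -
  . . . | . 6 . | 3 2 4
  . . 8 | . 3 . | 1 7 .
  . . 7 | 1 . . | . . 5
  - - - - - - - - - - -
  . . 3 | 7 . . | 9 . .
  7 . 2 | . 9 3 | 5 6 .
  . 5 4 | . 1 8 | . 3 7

Step 1. [r3c6∈{2,5}] across row 3, 5 lands solely at r3c6, so r3c6=5.
Step 2. [r6c5∈{2}] r6c5 has the single candidate 2. So r6c5=2.
Step 3. [r9c1∈{6,9}] row 9 places 9 nowhere but r9c1. So r9c1=9.
Step 4. [r5c9∈{6,9}] r5c9 is the only open cell in col 9 admitting 9, so r5c9=9.
Step 5. [r6c7∈{6,8}] r6c7 is the only open cell in box 6 admitting 6 ⇒ r6c7=6.
Step 6. [r5c6∈{4}] r5c6 has the single candidate 4, so r5c6=4.
Step 7. [r4c1∈{5}] nothing but 5 survives at r4c1. So r4c1=5.
Step 8. [r9c4∈{2,6}] r9c4 is the only open cell in row 9 admitting 6 ⇒ r9c4=6.
Step 9. [r3c9∈{2}] r3c9 is down to just 2, so r3c9=2.
Step 10. [r1c7∈{8}] only 8 remains possible at r1c7 ⇒ r1c7=8.
Step 11. [r7c1∈{6,8}] r7c1 is the only open cell in col 1 admitting 8, so r7c1=8.
Step 12. [r1c1∈{3}] only 3 remains possible at r1c1. So r1c1=3.
Step 13. [r8c2∈{1}] r8c2 has the single candidate 1, so r8c2=1.
Step 14. [r4c6∈{7,9}] in row 4, 7 fits only at r4c6, so r4c6=7.
Step 15. [r2c6∈{6}] r2c6's peers cover all but 6, so r2c6=6.
Step 16. [r5c1∈{6}] nothing but 6 survives at r5c1. So r5c1=6.
Step 17. [r6c2∈{3,9}] row 6 places 3 nowhere but r6c2. So r6c2=3.
Step 18. [r7c6∈{2}] r7c6 is down to just 2. So r7c6=2.
Step 19. [r2c7∈{4}] nothing but 4 survives at r2c7, so r2c7=4.
Step 20. [r2c9∈{3}] r2c9 has the single candidate 3. So r2c9=3.
Step 21. [r1c4∈{2}] r1c4 has the single candidate 2, so r1c4=2.
Step 22. [r2c3∈{5}] r2c3's peers cover all but 5, so r2c3=5.
Step 23. [r2c2∈{8}] r2c2 has the single candidate 8. So r2c2=8.
Step 24. [r4c2∈{9}] r4c2 has the single candidate 9 ⇒ r4c2=9.
Step 25. [r7c9∈{1}] r7c9 has the single candidate 1. So r7c9=1.
Step 26. [r7c5∈{5}] r7c5 is down to just 5, so r7c5=5.
Step 27. [r1c6∈{1}] r1c6's peers cover all but 1, so r1c6=1.
Step 28. [r4c3∈{1}] only 1 remains possible at r4c3, so r4c3=1.
Step 29. [r7c8∈{4}] r7c8's peers cover all but 4 ⇒ r7c8=4.
Step 30. [r6c1∈{4}] r6c1's peers cover all but 4 ⇒ r6c1=4.
Step 31. [r9c7∈{2}] nothing but 2 survives at r9c7, so r9c7=2.
Step 32. [r2c5∈{7}] r2c5 is down to just 7, so r2c5=7.
Step 33. [r8c4∈{4}] r8c4's peers cover all but 4, so r8c4=4.
Step 34. [r6c8∈{8}] nothing but 8 survives at r6c8. So r6c8=8.
Step 35. [r7c2∈{6}] nothing but 6 survives at r7c2. So r7c2=6.
Step 36. [r5c2∈{2}] only 2 remains possible at r5c2 ⇒ r5c2=2.
Step 37. [r6c6∈{9}] nothing but 9 survives at r6c6 ⇒ r6c6=9.
Step 38. [r1c9∈{6}] r1c9's peers cover all but 6, so r1c9=6.
Step 39. [r4c4∈{8}] r4c4's peers cover all but 8 ⇒ r4c4=8.
Step 40. [r8c9∈{8}] nothing but 8 survives at r8c9, so r8c9=8.
Step 41. [r5c4∈{5}] r5c4's peers cover all but 5 ⇒ r5c4=5.

Answer: 3 7 9 2 4 1 8 5 6 / 2 8 5 9 7 6 4 1 3 / 1 4 6 3 8 5 7 9 2 / 5 9 1 8 6 7 3 2 4 / 6 2 8 5 3 4 1 7 9 / 4 3 7 1 2 9 6 8 5 / 8 6 3 7 5 2 9 4 1 / 7 1 2 4 9 3 5 6 8 / 9 5 4 6 1 8 2 3 7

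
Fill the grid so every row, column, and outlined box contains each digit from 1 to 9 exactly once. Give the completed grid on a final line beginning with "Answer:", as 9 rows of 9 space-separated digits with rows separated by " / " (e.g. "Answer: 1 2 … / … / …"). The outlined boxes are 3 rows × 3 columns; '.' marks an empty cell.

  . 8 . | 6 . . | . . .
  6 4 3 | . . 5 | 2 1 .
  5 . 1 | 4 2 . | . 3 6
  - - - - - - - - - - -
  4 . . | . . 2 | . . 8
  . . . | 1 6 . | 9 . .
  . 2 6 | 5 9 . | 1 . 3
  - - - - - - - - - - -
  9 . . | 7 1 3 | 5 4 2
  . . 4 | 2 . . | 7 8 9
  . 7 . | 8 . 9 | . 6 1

Step 1. [r3c6∈{7,8}] across row 3, 7 lands solely at r3c6 ⇒ r3c6=7.
Step 2. [r6c8∈{7}] r6c8 has the single candidate 7, so r6c8=7.
Step 3. [r4c8∈{5}] only 5 remains possible at r4c8. So r4c8=5.
Step 4. [r4c2∈{1,3,9}] r4c2 is the only open cell in row 4 admitting 1 ⇒ r4c2=1.
Step 5. [r6c1∈{8}] r6c1 has the single candidate 8, so r6c1=8.
Step 6. [r1c9∈{4,5,7}] 5 has one home in row 1: r1c9 ⇒ r1c9=5.
Step 7. [r4c3∈{7,9}] r4c3 is the only open cell in row 4 admitting 9 ⇒ r4c3=9.
Step 8. [r8c5∈{5}] nothing but 5 survives at r8c5. So r8c5=5.
Step 9. [r5c2∈{3,5}] col 2 places 5 nowhere but r5c2. So r5c2=5.
Step 10. [r8c2∈{3,6}] col 2 places 3 nowhere but r8c2, so r8c2=3.
Step 11. [r9c1∈{2}] r9c1 is down to just 2. So r9c1=2.
Step 12. [r1c1∈{7}] nothing but 7 survives at r1c1. So r1c1=7.
Step 13. [r5c6∈{4,8}] 8 has one home in row 5: r5c6, so r5c6=8.
Step 14. [r4c5∈{3,7}] 7 has one home in row 4: r4c5, so r4c5=7.
Step 15. [r1c7∈{4}] nothing but 4 survives at r1c7, so r1c7=4.
Step 16. [r1c6∈{1}] r1c6 has the single candidate 1, so r1c6=1.
Step 17. [r5c3∈{7}] r5c3 is down to just 7 ⇒ r5c3=7.
Step 18. [r5c8∈{2}] r5c8's peers cover all but 2, so r5c8=2.
Step 19. [r9c7∈{3}] r9c7's peers cover all but 3 ⇒ r9c7=3.
Step 20. [r1c5∈{3}] r1c5 has the single candidate 3 ⇒ r1c5=3.
Step 21. [r3c7∈{8}] r3c7 is down to just 8 ⇒ r3c7=8.
Step 22. [r5c9∈{4}] only 4 remains possible at r5c9, so r5c9=4.
Step 23. [r7c2∈{6}] r7c2 has the single candidate 6 ⇒ r7c2=6.
Step 24. [r9c5∈{4}] only 4 remains possible at r9c5, so r9c5=4.
Step 25. [r7c3∈{8}] only 8 remains possible at r7c3, so r7c3=8.
Step 26. [r8c1∈{1}] nothing but 1 survives at r8c1, so r8c1=1.
Step 27. [r1c3∈{2}] r1c3's peers cover all but 2, so r1c3=2.
Step 28. [r9c3∈{5}] only 5 remains possible at r9c3 ⇒ r9c3=5.
Step 29. [r3c2∈{9}] nothing but 9 survives at r3c2. So r3c2=9.
Step 30. [r4c4∈{3}] r4c4's peers cover all but 3, so r4c4=3.
Step 31. [r4c7∈{6}] r4c7 is down to just 6, so r4c7=6.
Step 32. [r6c6∈{4}] r6c6's peers cover all but 4, so r6c6=4.
Step 33. [r2c4∈{9}] nothing but 9 survives at r2c4 ⇒ r2c4=9.
Step 34. [r1c8∈{9}] r1c8 is down to just 9 ⇒ r1c8=9.
Step 35. [r2c9∈{7}] r2c9's peers cover all but 7, so r2c9=7.
Step 36. [r8c6∈{6}] r8c6's peers cover all but 6 ⇒ r8c6=6.
Step 37. [r5c1∈{3}] r5c1 has the single candidate 3. So r5c1=3.
Step 38. [r2c5∈{8}] r2c5 has the single candidate 8. So r2c5=8.

Answer: 7 8 2 6 3 1 4 9 5 / 6 4 3 9 8 5 2 1 7 / 5 9 1 4 2 7 8 3 6 / 4 1 9 3 7 2 6 5 8 / 3 5 7 1 6 8 9 2 4 / 8 2 6 5 9 4 1 7 3 / 9 6 8 7 1 3 5 4 2 / 1 3 4 2 5 6 7 8 9 / 2 7 5 8 4 9 3 6 1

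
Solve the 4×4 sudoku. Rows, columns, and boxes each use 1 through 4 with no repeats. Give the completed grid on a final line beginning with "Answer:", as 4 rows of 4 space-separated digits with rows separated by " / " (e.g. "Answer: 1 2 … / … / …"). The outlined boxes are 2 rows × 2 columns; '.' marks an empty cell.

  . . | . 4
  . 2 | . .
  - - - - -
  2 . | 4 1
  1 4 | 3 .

Step 1. [r1c1∈{3}] r1c1 is down to just 3 ⇒ r1c1=3.
Step 2. [r1c3∈{1,2}] 2 has one home in row 1: r1c3, so r1c3=2.
Step 3. [r4c4∈{2}] r4c4's peers cover all but 2, so r4c4=2.
Step 4. [r2c1∈{4}] r2c1 has the single candidate 4. So r2c1=4.
Step 5. [r3c2∈{3}] r3c2 is down to just 3. So r3c2=3.
Step 6. [r1c2∈{1}] nothing but 1 survives at r1c2, so r1c2=1.
Step 7. [r2c4∈{3}] only 3 remains possible at r2c4, so r2c4=3.
Step 8. [r2c3∈{1}] r2c3 is down to just 1 ⇒ r2c3=1.

Answer: 3 1 2 4 / 4 2 1 3 / 2 3 4 1 / 1 4 3 2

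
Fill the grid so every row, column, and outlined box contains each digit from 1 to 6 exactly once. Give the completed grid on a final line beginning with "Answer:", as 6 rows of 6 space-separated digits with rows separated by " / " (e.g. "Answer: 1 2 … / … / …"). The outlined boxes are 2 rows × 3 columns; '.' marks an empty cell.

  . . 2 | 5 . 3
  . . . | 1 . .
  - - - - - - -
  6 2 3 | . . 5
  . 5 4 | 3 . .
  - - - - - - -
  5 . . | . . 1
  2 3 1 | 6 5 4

Step 1. [r1c2∈{1,4,6}] col 2 places 1 nowhere but r1c2, so r1c2=1.
Step 2. [r1c5∈{4,6}] r1c5 is the only open cell in row 1 admitting 6, so r1c5=6.
Step 3. [r2c5∈{2,4}] in box 2, 4 fits only at r2c5. So r2c5=4.
Step 4. [r2c2∈{6}] r2c2 is down to just 6 ⇒ r2c2=6.
Step 5. [r4c6∈{2,6}] r4c6 is the only open cell in row 4 admitting 6 ⇒ r4c6=6.
Step 6. [r4c5∈{1,2}] in row 4, 2 fits only at r4c5, so r4c5=2.
Step 7. [r3c4∈{4}] only 4 remains possible at r3c4, so r3c4=4.
Step 8. [r2c1∈{3}] only 3 remains possible at r2c1 ⇒ r2c1=3.
Step 9. [r2c3∈{5}] nothing but 5 survives at r2c3. So r2c3=5.
Step 10. [r5c2∈{4}] r5c2 is down to just 4 ⇒ r5c2=4.
Step 11. [r4c1∈{1}] nothing but 1 survives at r4c1. So r4c1=1.
Step 12. [r5c4∈{2}] r5c4 is down to just 2, so r5c4=2.
Step 13. [r1c1∈{4}] r1c1 has the single candidate 4. So r1c1=4.
Step 14. [r5c5∈{3}] only 3 remains possible at r5c5. So r5c5=3.
Step 15. [r5c3∈{6}] r5c3 has the single candidate 6. So r5c3=6.
Step 16. [r2c6∈{2}] nothing but 2 survives at r2c6 ⇒ r2c6=2.
Step 17. [r3c5∈{1}] only 1 remains possible at r3c5. So r3c5=1.

Answer: 4 1 2 5 6 3 / 3 6 5 1 4 2 / 6 2 3 4 1 5 / 1 5 4 3 2 6 / 5 4 6 2 3 1 / 2 3 1 6 5 4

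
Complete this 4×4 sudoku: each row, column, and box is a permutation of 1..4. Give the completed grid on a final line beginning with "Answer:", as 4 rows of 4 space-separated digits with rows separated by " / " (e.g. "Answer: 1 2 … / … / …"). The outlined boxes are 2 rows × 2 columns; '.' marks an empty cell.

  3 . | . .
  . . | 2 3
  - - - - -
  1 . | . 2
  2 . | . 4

Step 1. [r3c2∈{3,4}] 4 has one home in row 3: r3c2 ⇒ r3c2=4.
Step 2. [r1c4∈{1}] r1c4's peers cover all but 1 ⇒ r1c4=1.
Step 3. [r3c3∈{3}] r3c3 is down to just 3 ⇒ r3c3=3.
Step 4. [r4c2∈{3}] r4c2's peers cover all but 3 ⇒ r4c2=3.
Step 5. [r2c2∈{1}] r2c2's peers cover all but 1 ⇒ r2c2=1.
Step 6. [r2c1∈{4}] r2c1's peers cover all but 4. So r2c1=4.
Step 7. [r4c3∈{1}] r4c3 has the single candidate 1, so r4c3=1.
Step 8. [r1c3∈{4}] r1c3 is down to just 4. So r1c3=4.
Step 9. [r1c2∈{2}] r1c2's peers cover all but 2, so r1c2=2.

Answer: 3 2 4 1 / 4 1 2 3 / 1 4 3 2 / 2 3 1 4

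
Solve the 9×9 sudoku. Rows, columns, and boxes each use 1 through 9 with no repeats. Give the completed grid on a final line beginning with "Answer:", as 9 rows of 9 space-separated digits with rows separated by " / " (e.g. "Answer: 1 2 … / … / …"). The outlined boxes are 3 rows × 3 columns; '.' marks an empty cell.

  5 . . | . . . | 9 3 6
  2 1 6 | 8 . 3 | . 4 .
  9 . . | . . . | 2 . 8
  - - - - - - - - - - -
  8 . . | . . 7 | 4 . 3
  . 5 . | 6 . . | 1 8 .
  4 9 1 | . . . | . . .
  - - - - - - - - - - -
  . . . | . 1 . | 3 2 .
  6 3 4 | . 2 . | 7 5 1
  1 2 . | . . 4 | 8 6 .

Step 1. [r8c4∈{9}] r8c4's peers cover all but 9 ⇒ r8c4=9.
Step 2. [r7c1∈{7}] r7c1 is down to just 7. So r7c1=7.
Step 3. [r7c4∈{5}] r7c4 is down to just 5. So r7c4=5.
Step 4. [r4c5∈{5,9}] in row 4, 5 fits only at r4c5, so r4c5=5.
Step 5. [r5c3∈{2,3,7}] 7 has one home in box 4: r5c3. So r5c3=7.
Step 6. [r5c5∈{3,4,9}] across row 5, 4 lands solely at r5c5. So r5c5=4.
Step 7. [r1c5∈{7}] r1c5's peers cover all but 7 ⇒ r1c5=7.
Step 8. [r7c2∈{8}] r7c2 is down to just 8 ⇒ r7c2=8.
Step 9. [r4c4∈{1,2}] r4c4 is the only open cell in row 4 admitting 1. So r4c4=1.
Step 10. [r2c9∈{5,7}] in row 2, 7 fits only at r2c9 ⇒ r2c9=7.
Step 11. [r9c9∈{9}] r9c9 is down to just 9. So r9c9=9.
Step 12. [r9c5∈{3}] r9c5 has the single candidate 3. So r9c5=3.
Step 13. [r5c9∈{2}] r5c9's peers cover all but 2. So r5c9=2.
Step 14. [r3c6∈{1,5,6}] across row 3, 5 lands solely at r3c6, so r3c6=5.
Step 15. [r3c4∈{4}] nothing but 4 survives at r3c4. So r3c4=4.
Step 16. [r1c4∈{2}] r1c4 is down to just 2, so r1c4=2.
Step 17. [r6c6∈{2,8}] r6c6 is the only open cell in row 6 admitting 2 ⇒ r6c6=2.
Step 18. [r2c7∈{5}] nothing but 5 survives at r2c7, so r2c7=5.
Step 19. [r5c6∈{9}] r5c6 is down to just 9. So r5c6=9.
Step 20. [r6c7∈{6}] r6c7 is down to just 6. So r6c7=6.
Step 21. [r3c8∈{1}] r3c8 is down to just 1, so r3c8=1.
Step 22. [r6c5∈{8}] nothing but 8 survives at r6c5 ⇒ r6c5=8.
Step 23. [r6c4∈{3}] r6c4 has the single candidate 3, so r6c4=3.
Step 24. [r7c3∈{9}] r7c3's peers cover all but 9, so r7c3=9.
Step 25. [r7c6∈{6}] r7c6's peers cover all but 6 ⇒ r7c6=6.
Step 26. [r3c2∈{7}] r3c2 is down to just 7. So r3c2=7.
Step 27. [r7c9∈{4}] nothing but 4 survives at r7c9 ⇒ r7c9=4.
Step 28. [r9c4∈{7}] r9c4 is down to just 7. So r9c4=7.
Step 29. [r5c1∈{3}] r5c1 is down to just 3 ⇒ r5c1=3.
Step 30. [r2c5∈{9}] only 9 remains possible at r2c5, so r2c5=9.
Step 31. [r6c8∈{7}] r6c8 has the single candidate 7, so r6c8=7.
Step 32. [r4c2∈{6}] r4c2 has the single candidate 6, so r4c2=6.
Step 33. [r3c5∈{6}] only 6 remains possible at r3c5 ⇒ r3c5=6.
Step 34. [r1c6∈{1}] r1c6 is down to just 1 ⇒ r1c6=1.
Step 35. [r6c9∈{5}] r6c9 is down to just 5, so r6c9=5.
Step 36. [r4c8∈{9}] r4c8 has the single candidate 9 ⇒ r4c8=9.
Step 37. [r1c3∈{8}] r1c3 has the single candidate 8. So r1c3=8.
Step 38. [r8c6∈{8}] nothing but 8 survives at r8c6 ⇒ r8c6=8.
Step 39. [r9c3∈{5}] r9c3 has the single candidate 5. So r9c3=5.
Step 40. [r3c3∈{3}] r3c3 has the single candidate 3 ⇒ r3c3=3.
Step 41. [r4c3∈{2}] only 2 remains possible at r4c3. So r4c3=2.
Step 42. [r1c2∈{4}] r1c2's peers cover all but 4 ⇒ r1c2=4.

Answer: 5 4 8 2 7 1 9 3 6 / 2 1 6 8 9 3 5 4 7 / 9 7 3 4 6 5 2 1 8 / 8 6 2 1 5 7 4 9 3 / 3 5 7 6 4 9 1 8 2 / 4 9 1 3 8 2 6 7 5 / 7 8 9 5 1 6 3 2 4 / 6 3 4 9 2 8 7 5 1 / 1 2 5 7 3 4 8 6 9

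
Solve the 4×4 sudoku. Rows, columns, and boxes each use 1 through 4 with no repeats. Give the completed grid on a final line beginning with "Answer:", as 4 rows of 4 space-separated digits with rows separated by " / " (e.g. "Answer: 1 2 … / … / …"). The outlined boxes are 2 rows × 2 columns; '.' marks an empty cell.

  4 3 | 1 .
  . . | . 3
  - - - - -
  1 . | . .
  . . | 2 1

Step 1. [r3c4∈{4}] only 4 remains possible at r3c4. So r3c4=4.
Step 2. [r2c2∈{1,2}] across row 2, 1 lands solely at r2c2. So r2c2=1.
Step 3. [r3c2∈{2}] r3c2 has the single candidate 2, so r3c2=2.
Step 4. [r1c4∈{2}] r1c4's peers cover all but 2 ⇒ r1c4=2.
Step 5. [r4c1∈{3}] r4c1 has the single candidate 3 ⇒ r4c1=3.
Step 6. [r2c1∈{2}] only 2 remains possible at r2c1. So r2c1=2.
Step 7. [r2c3∈{4}] r2c3 is down to just 4, so r2c3=4.
Step 8. [r4c2∈{4}] r4c2 has the single candidate 4 ⇒ r4c2=4.
Step 9. [r3c3∈{3}] r3c3 has the single candidate 3, so r3c3=3.

Answer: 4 3 1 2 / 2 1 4 3 / 1 2 3 4 / 3 4 2 1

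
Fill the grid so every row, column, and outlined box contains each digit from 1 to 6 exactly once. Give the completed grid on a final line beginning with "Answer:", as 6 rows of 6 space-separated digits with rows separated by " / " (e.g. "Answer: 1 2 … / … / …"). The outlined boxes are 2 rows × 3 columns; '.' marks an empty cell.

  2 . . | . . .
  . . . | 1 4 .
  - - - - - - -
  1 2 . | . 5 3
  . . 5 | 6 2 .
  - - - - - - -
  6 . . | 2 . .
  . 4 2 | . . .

Step 1. [r4c2∈{3}] r4c2 is down to just 3 ⇒ r4c2=3.
Step 2. [r1c3∈{1,3,4,6}] 4 has one home in row 1: r1c3 ⇒ r1c3=4.
Step 3. [r5c3∈{1,3}] col 3 places 1 nowhere but r5c3, so r5c3=1.
Step 4. [r5c2∈{5}] r5c2 is down to just 5 ⇒ r5c2=5.
Step 5. [r2c2∈{6}] r2c2 has the single candidate 6 ⇒ r2c2=6.
Step 6. [r6c1∈{3}] only 3 remains possible at r6c1 ⇒ r6c1=3.
Step 7. [r4c6∈{1,4}] r4c6 is the only open cell in row 4 admitting 1. So r4c6=1.
Step 8. [r1c4∈{3,5}] across col 4, 3 lands solely at r1c4, so r1c4=3.
Step 9. [r1c6∈{5,6}] across row 1, 5 lands solely at r1c6, so r1c6=5.
Step 10. [r1c5∈{6}] r1c5's peers cover all but 6. So r1c5=6.
Step 11. [r3c3∈{6}] nothing but 6 survives at r3c3. So r3c3=6.
Step 12. [r2c1∈{5}] only 5 remains possible at r2c1. So r2c1=5.
Step 13. [r6c5∈{1}] r6c5 is down to just 1 ⇒ r6c5=1.
Step 14. [r5c5∈{3}] r5c5 has the single candidate 3. So r5c5=3.
Step 15. [r3c4∈{4}] r3c4 has the single candidate 4. So r3c4=4.
Step 16. [r2c6∈{2}] nothing but 2 survives at r2c6. So r2c6=2.
Step 17. [r2c3∈{3}] r2c3 has the single candidate 3. So r2c3=3.
Step 18. [r6c4∈{5}] only 5 remains possible at r6c4. So r6c4=5.
Step 19. [r1c2∈{1}] r1c2 is down to just 1 ⇒ r1c2=1.
Step 20. [r4c1∈{4}] r4c1's peers cover all but 4 ⇒ r4c1=4.
Step 21. [r6c6∈{6}] nothing but 6 survives at r6c6, so r6c6=6.
Step 22. [r5c6∈{4}] r5c6 is down to just 4 ⇒ r5c6=4.

Answer: 2 1 4 3 6 5 / 5 6 3 1 4 2 / 1 2 6 4 5 3 / 4 3 5 6 2 1 / 6 5 1 2 3 4 / 3 4 2 5 1 6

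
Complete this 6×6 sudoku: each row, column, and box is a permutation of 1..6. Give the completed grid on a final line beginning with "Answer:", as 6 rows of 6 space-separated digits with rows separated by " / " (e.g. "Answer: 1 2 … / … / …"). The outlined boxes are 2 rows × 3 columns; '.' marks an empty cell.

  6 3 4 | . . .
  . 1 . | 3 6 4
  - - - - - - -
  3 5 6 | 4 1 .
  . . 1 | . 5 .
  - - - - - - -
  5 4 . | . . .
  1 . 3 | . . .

Step 1. [r5c3∈{2}] r5c3 has the single candidate 2, so r5c3=2.
Step 2. [r3c6∈{2}] r3c6 is down to just 2 ⇒ r3c6=2.
Step 3. [r4c4∈{6}] only 6 remains possible at r4c4 ⇒ r4c4=6.
Step 4. [r5c6∈{1,3,6}] r5c6 is the only open cell in row 5 admitting 6 ⇒ r5c6=6.
Step 5. [r1c5∈{2}] r1c5 is down to just 2, so r1c5=2.
Step 6. [r1c6∈{1,5}] across col 6, 1 lands solely at r1c6 ⇒ r1c6=1.
Step 7. [r2c1∈{2}] only 2 remains possible at r2c1. So r2c1=2.
Step 8. [r1c4∈{5}] r1c4 has the single candidate 5. So r1c4=5.
Step 9. [r6c2∈{6}] r6c2 is down to just 6. So r6c2=6.
Step 10. [r5c4∈{1}] r5c4's peers cover all but 1 ⇒ r5c4=1.
Step 11. [r6c5∈{4}] only 4 remains possible at r6c5, so r6c5=4.
Step 12. [r2c3∈{5}] r2c3 is down to just 5 ⇒ r2c3=5.
Step 13. [r6c6∈{5}] r6c6's peers cover all but 5 ⇒ r6c6=5.
Step 14. [r4c6∈{3}] r4c6 has the single candidate 3, so r4c6=3.
Step 15. [r4c1∈{4}] r4c1's peers cover all but 4, so r4c1=4.
Step 16. [r4c2∈{2}] r4c2 is down to just 2. So r4c2=2.
Step 17. [r5c5∈{3}] r5c5 has the single candidate 3. So r5c5=3.
Step 18. [r6c4∈{2}] r6c4 has the single candidate 2, so r6c4=2.

Answer: 6 3 4 5 2 1 / 2 1 5 3 6 4 / 3 5 6 4 1 2 / 4 2 1 6 5 3 / 5 4 2 1 3 6 / 1 6 3 2 4 5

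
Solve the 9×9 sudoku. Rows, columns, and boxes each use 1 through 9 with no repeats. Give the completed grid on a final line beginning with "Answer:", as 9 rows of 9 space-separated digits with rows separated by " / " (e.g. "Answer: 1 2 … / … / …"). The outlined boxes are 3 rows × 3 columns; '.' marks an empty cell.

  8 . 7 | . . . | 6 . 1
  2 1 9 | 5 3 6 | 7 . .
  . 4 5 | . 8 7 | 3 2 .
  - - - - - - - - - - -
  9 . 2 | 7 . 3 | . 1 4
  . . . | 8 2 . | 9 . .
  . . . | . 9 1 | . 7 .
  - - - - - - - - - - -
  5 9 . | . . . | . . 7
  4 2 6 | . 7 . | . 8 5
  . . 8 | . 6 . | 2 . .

Step 1. [r7c7∈{1,4}] in col 7, 4 fits only at r7c7, so r7c7=4.
Step 2. [r4c2∈{5,6,8}] row 4 places 6 nowhere but r4c2, so r4c2=6.
Step 3. [r6c1∈{3}] only 3 remains possible at r6c1. So r6c1=3.
Step 4. [r8c4∈{1,3,9}] r8c4 is the only open cell in row 8 admitting 3, so r8c4=3.
Step 5. [r3c4∈{1,9}] in row 3, 1 fits only at r3c4. So r3c4=1.
Step 6. [r6c2∈{5,8}] col 2 places 8 nowhere but r6c2. So r6c2=8.
Step 7. [r1c5∈{4}] nothing but 4 survives at r1c5 ⇒ r1c5=4.
Step 8. [r7c3∈{1,3}] r7c3 is the only open cell in col 3 admitting 3. So r7c3=3.
Step 9. [r5c2∈{5,7}] col 2 places 5 nowhere but r5c2, so r5c2=5.
Step 10. [r5c6∈{4}] only 4 remains possible at r5c6. So r5c6=4.
Step 11. [r8c6∈{9}] r8c6 is down to just 9 ⇒ r8c6=9.
Step 12. [r5c1∈{1,7}] r5c1 is the only open cell in row 5 admitting 7, so r5c1=7.
Step 13. [r1c4∈{2,9}] col 4 places 9 nowhere but r1c4, so r1c4=9.
Step 14. [r9c8∈{3,9}] r9c8 is the only open cell in col 8 admitting 9, so r9c8=9.
Step 15. [r5c8∈{3,6}] across col 8, 3 lands solely at r5c8 ⇒ r5c8=3.
Step 16. [r1c6∈{2}] r1c6 has the single candidate 2. So r1c6=2.
Step 17. [r6c4∈{6}] only 6 remains possible at r6c4 ⇒ r6c4=6.
Step 18. [r4c7∈{5,8}] 8 has one home in row 4: r4c7 ⇒ r4c7=8.
Step 19. [r4c5∈{5}] nothing but 5 survives at r4c5 ⇒ r4c5=5.
Step 20. [r6c7∈{5}] r6c7 has the single candidate 5. So r6c7=5.
Step 21. [r3c9∈{9}] r3c9 has the single candidate 9 ⇒ r3c9=9.
Step 22. [r6c3∈{4}] only 4 remains possible at r6c3, so r6c3=4.
Step 23. [r9c4∈{4}] only 4 remains possible at r9c4 ⇒ r9c4=4.
Step 24. [r1c8∈{5}] nothing but 5 survives at r1c8, so r1c8=5.
Step 25. [r7c8∈{6}] only 6 remains possible at r7c8 ⇒ r7c8=6.
Step 26. [r8c7∈{1}] only 1 remains possible at r8c7 ⇒ r8c7=1.
Step 27. [r5c3∈{1}] r5c3's peers cover all but 1, so r5c3=1.
Step 28. [r2c8∈{4}] only 4 remains possible at r2c8, so r2c8=4.
Step 29. [r5c9∈{6}] r5c9 is down to just 6, so r5c9=6.
Step 30. [r9c2∈{7}] nothing but 7 survives at r9c2 ⇒ r9c2=7.
Step 31. [r7c6∈{8}] r7c6 has the single candidate 8 ⇒ r7c6=8.
Step 32. [r7c5∈{1}] only 1 remains possible at r7c5. So r7c5=1.
Step 33. [r1c2∈{3}] r1c2's peers cover all but 3 ⇒ r1c2=3.
Step 34. [r9c1∈{1}] only 1 remains possible at r9c1. So r9c1=1.
Step 35. [r9c6∈{5}] only 5 remains possible at r9c6, so r9c6=5.
Step 36. [r6c9∈{2}] only 2 remains possible at r6c9. So r6c9=2.
Step 37. [r7c4∈{2}] nothing but 2 survives at r7c4. So r7c4=2.
Step 38. [r2c9∈{8}] r2c9 has the single candidate 8 ⇒ r2c9=8.
Step 39. [r9c9∈{3}] r9c9's peers cover all but 3 ⇒ r9c9=3.
Step 40. [r3c1∈{6}] r3c1's peers cover all but 6, so r3c1=6.

Answer: 8 3 7 9 4 2 6 5 1 / 2 1 9 5 3 6 7 4 8 / 6 4 5 1 8 7 3 2 9 / 9 6 2 7 5 3 8 1 4 / 7 5 1 8 2 4 9 3 6 / 3 8 4 6 9 1 5 7 2 / 5 9 3 2 1 8 4 6 7 / 4 2 6 3 7 9 1 8 5 / 1 7 8 4 6 5 2 9 3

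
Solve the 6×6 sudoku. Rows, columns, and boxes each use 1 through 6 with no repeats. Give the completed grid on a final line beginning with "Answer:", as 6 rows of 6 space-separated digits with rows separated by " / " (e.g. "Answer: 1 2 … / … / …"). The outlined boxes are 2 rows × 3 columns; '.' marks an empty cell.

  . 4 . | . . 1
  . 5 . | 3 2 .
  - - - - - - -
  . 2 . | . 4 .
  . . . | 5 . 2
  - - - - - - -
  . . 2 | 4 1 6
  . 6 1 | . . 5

Step 1. [r2c3∈{6}] r2c3 is down to just 6, so r2c3=6.
Step 2. [r1c3∈{3}] only 3 remains possible at r1c3, so r1c3=3.
Step 3. [r4c2∈{1,3}] 1 has one home in col 2: r4c2, so r4c2=1.
Step 4. [r5c1∈{3,5}] in row 5, 5 fits only at r5c1. So r5c1=5.
Step 5. [r3c6∈{3}] r3c6's peers cover all but 3 ⇒ r3c6=3.
Step 6. [r4c1∈{3,4,6}] across row 4, 3 lands solely at r4c1. So r4c1=3.
Step 7. [r1c4∈{6}] r1c4's peers cover all but 6, so r1c4=6.
Step 8. [r3c3∈{5}] r3c3 has the single candidate 5, so r3c3=5.
Step 9. [r1c5∈{5}] r1c5's peers cover all but 5, so r1c5=5.
Step 10. [r4c3∈{4}] r4c3's peers cover all but 4, so r4c3=4.
Step 11. [r6c1∈{4}] r6c1's peers cover all but 4 ⇒ r6c1=4.
Step 12. [r2c1∈{1}] r2c1's peers cover all but 1, so r2c1=1.
Step 13. [r1c1∈{2}] r1c1's peers cover all but 2. So r1c1=2.
Step 14. [r5c2∈{3}] only 3 remains possible at r5c2 ⇒ r5c2=3.
Step 15. [r6c4∈{2}] nothing but 2 survives at r6c4. So r6c4=2.
Step 16. [r2c6∈{4}] only 4 remains possible at r2c6. So r2c6=4.
Step 17. [r3c4∈{1}] r3c4 is down to just 1, so r3c4=1.
Step 18. [r3c1∈{6}] nothing but 6 survives at r3c1, so r3c1=6.
Step 19. [r4c5∈{6}] r4c5 is down to just 6. So r4c5=6.
Step 20. [r6c5∈{3}] r6c5 has the single candidate 3 ⇒ r6c5=3.

Answer: 2 4 3 6 5 1 / 1 5 6 3 2 4 / 6 2 5 1 4 3 / 3 1 4 5 6 2 / 5 3 2 4 1 6 / 4 6 1 2 3 5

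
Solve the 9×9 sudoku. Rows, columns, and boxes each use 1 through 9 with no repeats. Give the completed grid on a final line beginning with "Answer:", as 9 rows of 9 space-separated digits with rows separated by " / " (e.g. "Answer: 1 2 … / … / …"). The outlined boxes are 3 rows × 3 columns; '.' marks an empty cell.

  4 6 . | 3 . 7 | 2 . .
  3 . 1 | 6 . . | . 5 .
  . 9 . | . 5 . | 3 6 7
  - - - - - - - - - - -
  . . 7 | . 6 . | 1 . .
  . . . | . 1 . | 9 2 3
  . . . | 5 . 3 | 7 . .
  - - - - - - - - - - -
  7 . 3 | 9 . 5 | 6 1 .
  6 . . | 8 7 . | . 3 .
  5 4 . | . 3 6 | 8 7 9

Step 1. [r5c1∈{8}] nothing but 8 survives at r5c1. So r5c1=8.
Step 2. [r5c6∈{4}] only 4 remains possible at r5c6, so r5c6=4.
Step 3. [r9c3∈{2}] only 2 remains possible at r9c3 ⇒ r9c3=2.
Step 4. [r4c4∈{2}] r4c4's peers cover all but 2, so r4c4=2.
Step 5. [r4c9∈{4,5,8}] in box 6, 5 fits only at r4c9, so r4c9=5.
Step 6. [r6c3∈{4,6,9}] in col 3, 4 fits only at r6c3, so r6c3=4.
Step 7. [r6c8∈{8}] nothing but 8 survives at r6c8. So r6c8=8.
Step 8. [r6c5∈{9}] r6c5 is down to just 9, so r6c5=9.
Step 9. [r1c5∈{8}] r1c5 has the single candidate 8. So r1c5=8.
Step 10. [r2c7∈{4}] only 4 remains possible at r2c7 ⇒ r2c7=4.
Step 11. [r2c5∈{2}] r2c5's peers cover all but 2 ⇒ r2c5=2.
Step 12. [r8c9∈{2,4}] 4 has one home in row 8: r8c9. So r8c9=4.
Step 13. [r6c2∈{1,2}] r6c2 is the only open cell in col 2 admitting 2. So r6c2=2.
Step 14. [r3c6∈{1}] nothing but 1 survives at r3c6. So r3c6=1.
Step 15. [r1c3∈{5}] r1c3 is down to just 5, so r1c3=5.
Step 16. [r2c2∈{7,8}] row 2 places 7 nowhere but r2c2 ⇒ r2c2=7.
Step 17. [r2c9∈{8}] nothing but 8 survives at r2c9, so r2c9=8.
Step 18. [r8c7∈{5}] only 5 remains possible at r8c7 ⇒ r8c7=5.
Step 19. [r6c1∈{1}] nothing but 1 survives at r6c1, so r6c1=1.
Step 20. [r5c2∈{5}] only 5 remains possible at r5c2 ⇒ r5c2=5.
Step 21. [r8c3∈{9}] only 9 remains possible at r8c3, so r8c3=9.
Step 22. [r3c4∈{4}] r3c4 is down to just 4. So r3c4=4.
Step 23. [r1c9∈{1}] only 1 remains possible at r1c9, so r1c9=1.
Step 24. [r4c1∈{9}] only 9 remains possible at r4c1 ⇒ r4c1=9.
Step 25. [r8c6∈{2}] r8c6 has the single candidate 2 ⇒ r8c6=2.
Step 26. [r7c5∈{4}] r7c5's peers cover all but 4, so r7c5=4.
Step 27. [r6c9∈{6}] r6c9's peers cover all but 6. So r6c9=6.
Step 28. [r1c8∈{9}] nothing but 9 survives at r1c8 ⇒ r1c8=9.
Step 29. [r7c2∈{8}] r7c2 has the single candidate 8. So r7c2=8.
Step 30. [r5c4∈{7}] nothing but 7 survives at r5c4. So r5c4=7.
Step 31. [r5c3∈{6}] r5c3's peers cover all but 6 ⇒ r5c3=6.
Step 32. [r4c2∈{3}] r4c2's peers cover all but 3 ⇒ r4c2=3.
Step 33. [r4c8∈{4}] r4c8 is down to just 4. So r4c8=4.
Step 34. [r8c2∈{1}] r8c2 is down to just 1. So r8c2=1.
Step 35. [r3c1∈{2}] only 2 remains possible at r3c1. So r3c1=2.
Step 36. [r3c3∈{8}] r3c3's peers cover all but 8 ⇒ r3c3=8.
Step 37. [r9c4∈{1}] nothing but 1 survives at r9c4, so r9c4=1.
Step 38. [r2c6∈{9}] nothing but 9 survives at r2c6 ⇒ r2c6=9.
Step 39. [r7c9∈{2}] r7c9 is down to just 2. So r7c9=2.
Step 40. [r4c6∈{8}] r4c6 is down to just 8. So r4c6=8.

Answer: 4 6 5 3 8 7 2 9 1 / 3 7 1 6 2 9 4 5 8 / 2 9 8 4 5 1 3 6 7 / 9 3 7 2 6 8 1 4 5 / 8 5 6 7 1 4 9 2 3 / 1 2 4 5 9 3 7 8 6 / 7 8 3 9 4 5 6 1 2 / 6 1 9 8 7 2 5 3 4 / 5 4 2 1 3 6 8 7 9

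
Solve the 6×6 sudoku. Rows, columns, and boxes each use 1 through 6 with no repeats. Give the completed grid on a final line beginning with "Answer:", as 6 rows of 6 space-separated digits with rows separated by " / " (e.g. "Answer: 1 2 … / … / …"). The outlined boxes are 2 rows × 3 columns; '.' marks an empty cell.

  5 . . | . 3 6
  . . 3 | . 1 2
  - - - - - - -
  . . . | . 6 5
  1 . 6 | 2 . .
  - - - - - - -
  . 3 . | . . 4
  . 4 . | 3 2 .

Step 1. [r1c4∈{4}] r1c4 has the single candidate 4, so r1c4=4.
Step 2. [r5c4∈{1,5,6}] col 4 places 6 nowhere but r5c4 ⇒ r5c4=6.
Step 3. [r5c3∈{1,2,5}] row 5 places 1 nowhere but r5c3. So r5c3=1.
Step 4. [r3c2∈{2}] r3c2's peers cover all but 2. So r3c2=2.
Step 5. [r2c1∈{4,6}] in row 2, 4 fits only at r2c1. So r2c1=4.
Step 6. [r3c4∈{1}] r3c4 is down to just 1 ⇒ r3c4=1.
Step 7. [r1c3∈{2}] nothing but 2 survives at r1c3, so r1c3=2.
Step 8. [r5c1∈{2}] r5c1 has the single candidate 2, so r5c1=2.
Step 9. [r3c3∈{4}] r3c3 is down to just 4 ⇒ r3c3=4.
Step 10. [r4c2∈{5}] nothing but 5 survives at r4c2 ⇒ r4c2=5.
Step 11. [r4c6∈{3}] r4c6's peers cover all but 3. So r4c6=3.
Step 12. [r6c3∈{5}] r6c3 has the single candidate 5. So r6c3=5.
Step 13. [r4c5∈{4}] r4c5 has the single candidate 4, so r4c5=4.
Step 14. [r2c4∈{5}] r2c4 is down to just 5 ⇒ r2c4=5.
Step 15. [r6c1∈{6}] nothing but 6 survives at r6c1. So r6c1=6.
Step 16. [r6c6∈{1}] r6c6 has the single candidate 1, so r6c6=1.
Step 17. [r3c1∈{3}] only 3 remains possible at r3c1 ⇒ r3c1=3.
Step 18. [r1c2∈{1}] nothing but 1 survives at r1c2 ⇒ r1c2=1.
Step 19. [r2c2∈{6}] r2c2 is down to just 6. So r2c2=6.
Step 20. [r5c5∈{5}] nothing but 5 survives at r5c5 ⇒ r5c5=5.

Answer: 5 1 2 4 3 6 / 4 6 3 5 1 2 / 3 2 4 1 6 5 / 1 5 6 2 4 3 / 2 3 1 6 5 4 / 6 4 5 3 2 1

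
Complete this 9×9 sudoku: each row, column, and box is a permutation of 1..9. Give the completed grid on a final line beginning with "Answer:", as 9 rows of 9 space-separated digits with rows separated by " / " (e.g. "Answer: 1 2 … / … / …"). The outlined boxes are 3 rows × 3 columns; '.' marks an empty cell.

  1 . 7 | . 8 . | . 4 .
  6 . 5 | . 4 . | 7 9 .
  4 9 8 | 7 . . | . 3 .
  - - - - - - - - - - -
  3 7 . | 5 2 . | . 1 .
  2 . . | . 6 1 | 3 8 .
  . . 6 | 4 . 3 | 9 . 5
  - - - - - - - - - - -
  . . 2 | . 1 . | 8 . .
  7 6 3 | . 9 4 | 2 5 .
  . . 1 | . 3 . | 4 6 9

Step 1. [r2c6∈{2}] only 2 remains possible at r2c6 ⇒ r2c6=2.
Step 2. [r3c7∈{1,5,6}] r3c7 is the only open cell in col 7 admitting 1 ⇒ r3c7=1.
Step 3. [r7c8∈{7}] nothing but 7 survives at r7c8, so r7c8=7.
Step 4. [r5c2∈{4,5}] 5 has one home in row 5: r5c2. So r5c2=5.
Step 5. [r9c2∈{8}] only 8 remains possible at r9c2, so r9c2=8.
Step 6. [r5c4∈{9}] only 9 remains possible at r5c4 ⇒ r5c4=9.
Step 7. [r1c6∈{5,6,9}] across row 1, 9 lands solely at r1c6 ⇒ r1c6=9.
Step 8. [r5c3∈{4}] nothing but 4 survives at r5c3 ⇒ r5c3=4.
Step 9. [r2c2∈{3}] nothing but 3 survives at r2c2 ⇒ r2c2=3.
Step 10. [r4c7∈{6}] nothing but 6 survives at r4c7, so r4c7=6.
Step 11. [r7c4∈{6}] only 6 remains possible at r7c4. So r7c4=6.
Step 12. [r7c6∈{5}] nothing but 5 survives at r7c6, so r7c6=5.
Step 13. [r3c9∈{2,6}] in row 3, 2 fits only at r3c9 ⇒ r3c9=2.
Step 14. [r3c6∈{6}] nothing but 6 survives at r3c6. So r3c6=6.
Step 15. [r1c7∈{5}] nothing but 5 survives at r1c7, so r1c7=5.
Step 16. [r6c5∈{7}] nothing but 7 survives at r6c5, so r6c5=7.
Step 17. [r5c9∈{7}] nothing but 7 survives at r5c9 ⇒ r5c9=7.
Step 18. [r7c1∈{9}] only 9 remains possible at r7c1 ⇒ r7c1=9.
Step 19. [r7c2∈{4}] only 4 remains possible at r7c2, so r7c2=4.
Step 20. [r4c9∈{4}] r4c9 has the single candidate 4, so r4c9=4.
Step 21. [r6c2∈{1}] r6c2 has the single candidate 1 ⇒ r6c2=1.
Step 22. [r4c3∈{9}] r4c3 is down to just 9. So r4c3=9.
Step 23. [r9c1∈{5}] r9c1 has the single candidate 5. So r9c1=5.
Step 24. [r1c9∈{6}] nothing but 6 survives at r1c9, so r1c9=6.
Step 25. [r4c6∈{8}] r4c6 is down to just 8, so r4c6=8.
Step 26. [r2c9∈{8}] r2c9 has the single candidate 8 ⇒ r2c9=8.
Step 27. [r6c1∈{8}] r6c1 has the single candidate 8. So r6c1=8.
Step 28. [r9c6∈{7}] only 7 remains possible at r9c6 ⇒ r9c6=7.
Step 29. [r6c8∈{2}] only 2 remains possible at r6c8. So r6c8=2.
Step 30. [r8c9∈{1}] only 1 remains possible at r8c9, so r8c9=1.
Step 31. [r1c4∈{3}] nothing but 3 survives at r1c4 ⇒ r1c4=3.
Step 32. [r8c4∈{8}] r8c4 is down to just 8. So r8c4=8.
Step 33. [r9c4∈{2}] r9c4 has the single candidate 2, so r9c4=2.
Step 34. [r2c4∈{1}] only 1 remains possible at r2c4. So r2c4=1.
Step 35. [r3c5∈{5}] only 5 remains possible at r3c5, so r3c5=5.
Step 36. [r1c2∈{2}] r1c2's peers cover all but 2, so r1c2=2.
Step 37. [r7c9∈{3}] r7c9 is down to just 3 ⇒ r7c9=3.

Answer: 1 2 7 3 8 9 5 4 6 / 6 3 5 1 4 2 7 9 8 / 4 9 8 7 5 6 1 3 2 / 3 7 9 5 2 8 6 1 4 / 2 5 4 9 6 1 3 8 7 / 8 1 6 4 7 3 9 2 5 / 9 4 2 6 1 5 8 7 3 / 7 6 3 8 9 4 2 5 1 / 5 8 1 2 3 7 4 6 9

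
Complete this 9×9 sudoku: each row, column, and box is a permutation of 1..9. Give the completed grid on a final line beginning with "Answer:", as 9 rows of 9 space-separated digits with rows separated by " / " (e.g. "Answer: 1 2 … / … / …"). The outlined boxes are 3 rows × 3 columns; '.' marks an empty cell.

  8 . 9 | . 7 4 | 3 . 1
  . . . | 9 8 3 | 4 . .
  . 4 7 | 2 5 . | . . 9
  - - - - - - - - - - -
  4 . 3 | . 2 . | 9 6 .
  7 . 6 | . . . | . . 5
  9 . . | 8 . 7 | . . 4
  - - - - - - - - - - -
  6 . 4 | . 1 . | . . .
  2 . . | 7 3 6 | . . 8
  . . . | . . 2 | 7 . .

Step 1. [r7c4∈{5}] only 5 remains possible at r7c4, so r7c4=5.
Step 2. [r4c2∈{1,5,8}] row 4 places 8 nowhere but r4c2. So r4c2=8.
Step 3. [r6c8∈{1,2,3}] across row 6, 3 lands solely at r6c8, so r6c8=3.
Step 4. [r8c7∈{1,5}] in col 7, 5 fits only at r8c7, so r8c7=5.
Step 5. [r8c3∈{1}] nothing but 1 survives at r8c3 ⇒ r8c3=1.
Step 6. [r7c7∈{2}] only 2 remains possible at r7c7. So r7c7=2.
Step 7. [r2c9∈{2,6,7}] across col 9, 2 lands solely at r2c9 ⇒ r2c9=2.
Step 8. [r2c3∈{5}] nothing but 5 survives at r2c3 ⇒ r2c3=5.
Step 9. [r7c8∈{9}] r7c8's peers cover all but 9, so r7c8=9.
Step 10. [r5c8∈{1,2,8}] in col 8, 2 fits only at r5c8, so r5c8=2.
Step 11. [r5c2∈{1}] nothing but 1 survives at r5c2. So r5c2=1.
Step 12. [r9c5∈{4,9}] in box 8, 9 fits only at r9c5, so r9c5=9.
Step 13. [r3c6∈{1}] r3c6 has the single candidate 1, so r3c6=1.
Step 14. [r9c1∈{3,5}] 5 has one home in col 1: r9c1 ⇒ r9c1=5.
Step 15. [r9c2∈{3}] r9c2 has the single candidate 3, so r9c2=3.
Step 16. [r9c4∈{4}] r9c4's peers cover all but 4. So r9c4=4.
Step 17. [r1c2∈{2,6}] in row 1, 2 fits only at r1c2 ⇒ r1c2=2.
Step 18. [r3c7∈{6,8}] row 3 places 6 nowhere but r3c7. So r3c7=6.
Step 19. [r9c9∈{6}] r9c9 is down to just 6, so r9c9=6.
Step 20. [r4c4∈{1}] r4c4 has the single candidate 1. So r4c4=1.
Step 21. [r6c5∈{6}] r6c5 has the single candidate 6 ⇒ r6c5=6.
Step 22. [r1c8∈{5}] nothing but 5 survives at r1c8. So r1c8=5.
Step 23. [r5c4∈{3}] nothing but 3 survives at r5c4, so r5c4=3.
Step 24. [r3c8∈{8}] only 8 remains possible at r3c8. So r3c8=8.
Step 25. [r6c7∈{1}] only 1 remains possible at r6c7, so r6c7=1.
Step 26. [r7c6∈{8}] r7c6's peers cover all but 8, so r7c6=8.
Step 27. [r4c9∈{7}] r4c9's peers cover all but 7 ⇒ r4c9=7.
Step 28. [r5c6∈{9}] r5c6 has the single candidate 9. So r5c6=9.
Step 29. [r8c2∈{9}] nothing but 9 survives at r8c2, so r8c2=9.
Step 30. [r9c3∈{8}] r9c3 has the single candidate 8 ⇒ r9c3=8.
Step 31. [r2c1∈{1}] nothing but 1 survives at r2c1 ⇒ r2c1=1.
Step 32. [r1c4∈{6}] r1c4 is down to just 6. So r1c4=6.
Step 33. [r7c9∈{3}] r7c9 has the single candidate 3, so r7c9=3.
Step 34. [r6c2∈{5}] r6c2 is down to just 5 ⇒ r6c2=5.
Step 35. [r5c5∈{4}] nothing but 4 survives at r5c5, so r5c5=4.
Step 36. [r8c8∈{4}] r8c8's peers cover all but 4 ⇒ r8c8=4.
Step 37. [r4c6∈{5}] r4c6 has the single candidate 5, so r4c6=5.
Step 38. [r9c8∈{1}] r9c8's peers cover all but 1 ⇒ r9c8=1.
Step 39. [r2c8∈{7}] only 7 remains possible at r2c8, so r2c8=7.
Step 40. [r2c2∈{6}] r2c2's peers cover all but 6 ⇒ r2c2=6.
Step 41. [r3c1∈{3}] only 3 remains possible at r3c1. So r3c1=3.
Step 42. [r7c2∈{7}] r7c2 has the single candidate 7. So r7c2=7.
Step 43. [r6c3∈{2}] only 2 remains possible at r6c3 ⇒ r6c3=2.
Step 44. [r5c7∈{8}] r5c7 is down to just 8. So r5c7=8.

Answer: 8 2 9 6 7 4 3 5 1 / 1 6 5 9 8 3 4 7 2 / 3 4 7 2 5 1 6 8 9 / 4 8 3 1 2 5 9 6 7 / 7 1 6 3 4 9 8 2 5 / 9 5 2 8 6 7 1 3 4 / 6 7 4 5 1 8 2 9 3 / 2 9 1 7 3 6 5 4 8 / 5 3 8 4 9 2 7 1 6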